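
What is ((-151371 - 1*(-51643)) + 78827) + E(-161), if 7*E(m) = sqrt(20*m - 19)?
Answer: -20901 + I*sqrt(3239)/7 ≈ -20901.0 + 8.1303*I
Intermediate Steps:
E(m) = sqrt(-19 + 20*m)/7 (E(m) = sqrt(20*m - 19)/7 = sqrt(-19 + 20*m)/7)
((-151371 - 1*(-51643)) + 78827) + E(-161) = ((-151371 - 1*(-51643)) + 78827) + sqrt(-19 + 20*(-161))/7 = ((-151371 + 51643) + 78827) + sqrt(-19 - 3220)/7 = (-99728 + 78827) + sqrt(-3239)/7 = -20901 + (I*sqrt(3239))/7 = -20901 + I*sqrt(3239)/7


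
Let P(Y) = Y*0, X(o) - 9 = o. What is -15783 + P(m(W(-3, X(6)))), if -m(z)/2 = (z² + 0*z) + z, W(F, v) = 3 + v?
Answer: -15783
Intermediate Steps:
X(o) = 9 + o
m(z) = -2*z - 2*z² (m(z) = -2*((z² + 0*z) + z) = -2*((z² + 0) + z) = -2*(z² + z) = -2*(z + z²) = -2*z - 2*z²)
P(Y) = 0
-15783 + P(m(W(-3, X(6)))) = -15783 + 0 = -15783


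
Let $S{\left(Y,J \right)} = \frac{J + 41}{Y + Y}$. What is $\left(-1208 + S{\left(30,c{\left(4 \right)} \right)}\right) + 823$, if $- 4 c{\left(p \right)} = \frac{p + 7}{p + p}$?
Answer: $- \frac{737899}{1920} \approx -384.32$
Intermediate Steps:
$c{\left(p \right)} = - \frac{7 + p}{8 p}$ ($c{\left(p \right)} = - \frac{\left(p + 7\right) \frac{1}{p + p}}{4} = - \frac{\left(7 + p\right) \frac{1}{2 p}}{4} = - \frac{\frac{1}{2} \frac{1}{p} \left(7 + p\right)}{4} = - \frac{7 + p}{8 p}$)
$S{\left(Y,J \right)} = \frac{41 + J}{2 Y}$
$\left(-1208 + S{\left(30,c{\left(4 \right)} \right)}\right) + 823 = \left(-1208 + \frac{41 + \frac{-7 - 4}{8 \cdot 4}}{2 \cdot 30}\right) + 823 = \left(-1208 + \frac{1}{2} \cdot \frac{1}{30} \left(41 + \frac{1}{8} \cdot \frac{1}{4} \left(-7 - 4\right)\right)\right) + 823 = \left(-1208 + \frac{1}{2} \cdot \frac{1}{30} \left(41 + \frac{1}{8} \cdot \frac{1}{4} \left(-11\right)\right)\right) + 823 = \left(-1208 + \frac{1}{2} \cdot \frac{1}{30} \left(41 - \frac{11}{32}\right)\right) + 823 = \left(-1208 + \frac{1}{2} \cdot \frac{1}{30} \cdot \frac{1301}{32}\right) + 823 = \left(-1208 + \frac{1301}{1920}\right) + 823 = - \frac{2318059}{1920} + 823 = - \frac{737899}{1920}$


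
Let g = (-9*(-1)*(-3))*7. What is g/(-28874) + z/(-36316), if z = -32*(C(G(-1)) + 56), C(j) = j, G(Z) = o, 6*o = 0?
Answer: 2093069/37449578 ≈ 0.055890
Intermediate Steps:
o = 0 (o = (⅙)*0 = 0)
G(Z) = 0
g = -189 (g = (9*(-3))*7 = -27*7 = -189)
z = -1792 (z = -32*(0 + 56) = -32*56 = -1792)
g/(-28874) + z/(-36316) = -189/(-28874) - 1792/(-36316) = -189*(-1/28874) - 1792*(-1/36316) = 189/28874 + 64/1297 = 2093069/37449578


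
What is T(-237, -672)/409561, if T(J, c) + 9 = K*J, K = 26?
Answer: -6171/409561 ≈ -0.015067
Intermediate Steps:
T(J, c) = -9 + 26*J
T(-237, -672)/409561 = (-9 + 26*(-237))/409561 = (-9 - 6162)*(1/409561) = -6171*1/409561 = -6171/409561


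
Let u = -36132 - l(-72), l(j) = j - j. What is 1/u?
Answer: -1/36132 ≈ -2.7676e-5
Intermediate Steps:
l(j) = 0
u = -36132 (u = -36132 - 1*0 = -36132 + 0 = -36132)
1/u = 1/(-36132) = -1/36132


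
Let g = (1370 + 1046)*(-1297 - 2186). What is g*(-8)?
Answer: 67319424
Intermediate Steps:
g = -8414928 (g = 2416*(-3483) = -8414928)
g*(-8) = -8414928*(-8) = 67319424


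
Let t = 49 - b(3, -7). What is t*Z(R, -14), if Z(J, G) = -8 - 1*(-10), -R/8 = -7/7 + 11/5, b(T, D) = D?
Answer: 112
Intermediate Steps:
R = -48/5 (R = -8*(-7/7 + 11/5) = -8*(-7*⅐ + 11*(⅕)) = -8*(-1 + 11/5) = -8*6/5 = -48/5 ≈ -9.6000)
Z(J, G) = 2 (Z(J, G) = -8 + 10 = 2)
t = 56 (t = 49 - 1*(-7) = 49 + 7 = 56)
t*Z(R, -14) = 56*2 = 112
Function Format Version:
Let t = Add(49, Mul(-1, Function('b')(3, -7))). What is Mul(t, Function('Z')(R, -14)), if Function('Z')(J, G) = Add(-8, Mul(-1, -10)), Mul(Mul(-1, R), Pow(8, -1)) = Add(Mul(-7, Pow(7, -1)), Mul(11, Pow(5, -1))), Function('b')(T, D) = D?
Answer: 112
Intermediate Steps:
R = Rational(-48, 5) (R = Mul(-8, Add(Mul(-7, Pow(7, -1)), Mul(11, Pow(5, -1)))) = Mul(-8, Add(Mul(-7, Rational(1, 7)), Mul(11, Rational(1, 5)))) = Mul(-8, Add(-1, Rational(11, 5))) = Mul(-8, Rational(6, 5)) = Rational(-48, 5) ≈ -9.6000)
Function('Z')(J, G) = 2 (Function('Z')(J, G) = Add(-8, 10) = 2)
t = 56 (t = Add(49, Mul(-1, -7)) = Add(49, 7) = 56)
Mul(t, Function('Z')(R, -14)) = Mul(56, 2) = 112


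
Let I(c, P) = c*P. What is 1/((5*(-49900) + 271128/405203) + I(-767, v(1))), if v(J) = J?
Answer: -405203/101408668073 ≈ -3.9957e-6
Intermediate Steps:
I(c, P) = P*c
1/((5*(-49900) + 271128/405203) + I(-767, v(1))) = 1/((5*(-49900) + 271128/405203) + 1*(-767)) = 1/((-249500 + 271128*(1/405203)) - 767) = 1/((-249500 + 271128/405203) - 767) = 1/(-101097877372/405203 - 767) = 1/(-101408668073/405203) = -405203/101408668073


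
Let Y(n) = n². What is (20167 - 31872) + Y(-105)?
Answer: -680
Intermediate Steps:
(20167 - 31872) + Y(-105) = (20167 - 31872) + (-105)² = -11705 + 11025 = -680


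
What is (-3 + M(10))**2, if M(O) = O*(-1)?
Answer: 169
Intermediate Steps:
M(O) = -O
(-3 + M(10))**2 = (-3 - 1*10)**2 = (-3 - 10)**2 = (-13)**2 = 169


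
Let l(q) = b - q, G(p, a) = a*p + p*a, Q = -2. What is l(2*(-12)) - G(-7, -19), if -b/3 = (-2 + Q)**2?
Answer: -290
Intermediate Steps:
G(p, a) = 2*a*p (G(p, a) = a*p + a*p = 2*a*p)
b = -48 (b = -3*(-2 - 2)**2 = -3*(-4)**2 = -3*16 = -48)
l(q) = -48 - q
l(2*(-12)) - G(-7, -19) = (-48 - 2*(-12)) - 2*(-19)*(-7) = (-48 - 1*(-24)) - 1*266 = (-48 + 24) - 266 = -24 - 266 = -290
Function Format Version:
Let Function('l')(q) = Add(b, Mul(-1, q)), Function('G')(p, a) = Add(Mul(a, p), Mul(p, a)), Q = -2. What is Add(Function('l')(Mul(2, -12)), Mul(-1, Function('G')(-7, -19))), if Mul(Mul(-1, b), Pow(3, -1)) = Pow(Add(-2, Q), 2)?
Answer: -290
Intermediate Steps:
Function('G')(p, a) = Mul(2, a, p) (Function('G')(p, a) = Add(Mul(a, p), Mul(a, p)) = Mul(2, a, p))
b = -48 (b = Mul(-3, Pow(Add(-2, -2), 2)) = Mul(-3, Pow(-4, 2)) = Mul(-3, 16) = -48)
Function('l')(q) = Add(-48, Mul(-1, q))
Add(Function('l')(Mul(2, -12)), Mul(-1, Function('G')(-7, -19))) = Add(Add(-48, Mul(-1, Mul(2, -12))), Mul(-1, Mul(2, -19, -7))) = Add(Add(-48, Mul(-1, -24)), Mul(-1, 266)) = Add(Add(-48, 24), -266) = Add(-24, -266) = -290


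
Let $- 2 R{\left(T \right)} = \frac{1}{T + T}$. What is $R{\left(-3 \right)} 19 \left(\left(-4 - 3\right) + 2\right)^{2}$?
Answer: $\frac{475}{12} \approx 39.583$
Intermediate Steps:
$R{\left(T \right)} = - \frac{1}{4 T}$ ($R{\left(T \right)} = - \frac{1}{2 \left(T + T\right)} = - \frac{1}{2 \cdot 2 T} = - \frac{\frac{1}{2} \frac{1}{T}}{2} = - \frac{1}{4 T}$)
$R{\left(-3 \right)} 19 \left(\left(-4 - 3\right) + 2\right)^{2} = - \frac{1}{4 \left(-3\right)} 19 \left(\left(-4 - 3\right) + 2\right)^{2} = \left(- \frac{1}{4}\right) \left(- \frac{1}{3}\right) 19 \left(\left(-4 - 3\right) + 2\right)^{2} = \frac{1}{12} \cdot 19 \left(-7 + 2\right)^{2} = \frac{19 \left(-5\right)^{2}}{12} = \frac{19}{12} \cdot 25 = \frac{475}{12}$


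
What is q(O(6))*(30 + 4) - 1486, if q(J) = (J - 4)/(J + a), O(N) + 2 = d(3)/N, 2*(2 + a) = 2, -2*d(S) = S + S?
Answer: -9960/7 ≈ -1422.9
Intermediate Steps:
d(S) = -S (d(S) = -(S + S)/2 = -S)
a = -1 (a = -2 + (1/2)*2 = -2 + 1 = -1)
O(N) = -2 - 3/N (O(N) = -2 + (-1*3)/N = -2 - 3/N)
q(J) = (-4 + J)/(-1 + J) (q(J) = (J - 4)/(J - 1) = (-4 + J)/(-1 + J))
q(O(6))*(30 + 4) - 1486 = ((-4 + (-2 - 3/6))/(-1 + (-2 - 3/6)))*(30 + 4) - 1486 = ((-4 + (-2 - 3*1/6))/(-1 + (-2 - 3*1/6)))*34 - 1486 = ((-4 + (-2 - 1/2))/(-1 + (-2 - 1/2)))*34 - 1486 = ((-4 - 5/2)/(-1 - 5/2))*34 - 1486 = (-13/2/(-7/2))*34 - 1486 = -2/7*(-13/2)*34 - 1486 = (13/7)*34 - 1486 = 442/7 - 1486 = -9960/7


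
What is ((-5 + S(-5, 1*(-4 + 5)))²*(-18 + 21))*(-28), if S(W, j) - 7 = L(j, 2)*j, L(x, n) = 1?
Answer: -756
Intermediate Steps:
S(W, j) = 7 + j (S(W, j) = 7 + 1*j = 7 + j)
((-5 + S(-5, 1*(-4 + 5)))²*(-18 + 21))*(-28) = ((-5 + (7 + 1*(-4 + 5)))²*(-18 + 21))*(-28) = ((-5 + (7 + 1*1))²*3)*(-28) = ((-5 + (7 + 1))²*3)*(-28) = ((-5 + 8)²*3)*(-28) = (3²*3)*(-28) = (9*3)*(-28) = 27*(-28) = -756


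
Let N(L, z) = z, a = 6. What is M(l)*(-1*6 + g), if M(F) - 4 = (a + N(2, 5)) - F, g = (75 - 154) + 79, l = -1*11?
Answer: -156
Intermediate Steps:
l = -11
g = 0 (g = -79 + 79 = 0)
M(F) = 15 - F (M(F) = 4 + ((6 + 5) - F) = 4 + (11 - F) = 15 - F)
M(l)*(-1*6 + g) = (15 - 1*(-11))*(-1*6 + 0) = (15 + 11)*(-6 + 0) = 26*(-6) = -156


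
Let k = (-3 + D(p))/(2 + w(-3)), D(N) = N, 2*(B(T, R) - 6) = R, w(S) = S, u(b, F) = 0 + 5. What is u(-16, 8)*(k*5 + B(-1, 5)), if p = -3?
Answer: 385/2 ≈ 192.50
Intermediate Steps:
u(b, F) = 5
B(T, R) = 6 + R/2
k = 6 (k = (-3 - 3)/(2 - 3) = -6/(-1) = -6*(-1) = 6)
u(-16, 8)*(k*5 + B(-1, 5)) = 5*(6*5 + (6 + (½)*5)) = 5*(30 + (6 + 5/2)) = 5*(30 + 17/2) = 5*(77/2) = 385/2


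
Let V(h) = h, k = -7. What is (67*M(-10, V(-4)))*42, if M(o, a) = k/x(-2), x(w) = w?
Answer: 9849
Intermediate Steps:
M(o, a) = 7/2 (M(o, a) = -7/(-2) = -7*(-1/2) = 7/2)
(67*M(-10, V(-4)))*42 = (67*(7/2))*42 = (469/2)*42 = 9849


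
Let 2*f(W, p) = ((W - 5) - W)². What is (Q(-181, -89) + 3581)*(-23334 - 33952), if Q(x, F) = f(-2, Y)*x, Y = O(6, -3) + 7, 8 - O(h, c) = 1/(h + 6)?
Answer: -75531591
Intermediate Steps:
O(h, c) = 8 - 1/(6 + h) (O(h, c) = 8 - 1/(h + 6) = 8 - 1/(6 + h))
Y = 179/12 (Y = (47 + 8*6)/(6 + 6) + 7 = (47 + 48)/12 + 7 = (1/12)*95 + 7 = 95/12 + 7 = 179/12 ≈ 14.917)
f(W, p) = 25/2 (f(W, p) = ((W - 5) - W)²/2 = ((-5 + W) - W)²/2 = (½)*(-5)² = (½)*25 = 25/2)
Q(x, F) = 25*x/2
(Q(-181, -89) + 3581)*(-23334 - 33952) = ((25/2)*(-181) + 3581)*(-23334 - 33952) = (-4525/2 + 3581)*(-57286) = (2637/2)*(-57286) = -75531591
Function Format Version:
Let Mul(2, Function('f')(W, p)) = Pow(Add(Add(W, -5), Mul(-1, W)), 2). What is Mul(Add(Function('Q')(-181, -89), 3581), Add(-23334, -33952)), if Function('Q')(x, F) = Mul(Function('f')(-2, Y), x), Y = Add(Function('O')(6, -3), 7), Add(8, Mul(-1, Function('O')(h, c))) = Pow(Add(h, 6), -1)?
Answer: -75531591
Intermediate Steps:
Function('O')(h, c) = Add(8, Mul(-1, Pow(Add(6, h), -1))) (Function('O')(h, c) = Add(8, Mul(-1, Pow(Add(h, 6), -1))) = Add(8, Mul(-1, Pow(Add(6, h), -1))))
Y = Rational(179, 12) (Y = Add(Mul(Pow(Add(6, 6), -1), Add(47, Mul(8, 6))), 7) = Add(Mul(Pow(12, -1), Add(47, 48)), 7) = Add(Mul(Rational(1, 12), 95), 7) = Add(Rational(95, 12), 7) = Rational(179, 12) ≈ 14.917)
Function('f')(W, p) = Rational(25, 2) (Function('f')(W, p) = Mul(Rational(1, 2), Pow(Add(Add(W, -5), Mul(-1, W)), 2)) = Mul(Rational(1, 2), Pow(Add(Add(-5, W), Mul(-1, W)), 2)) = Mul(Rational(1, 2), Pow(-5, 2)) = Mul(Rational(1, 2), 25) = Rational(25, 2))
Function('Q')(x, F) = Mul(Rational(25, 2), x)
Mul(Add(Function('Q')(-181, -89), 3581), Add(-23334, -33952)) = Mul(Add(Mul(Rational(25, 2), -181), 3581), Add(-23334, -33952)) = Mul(Add(Rational(-4525, 2), 3581), -57286) = Mul(Rational(2637, 2), -57286) = -75531591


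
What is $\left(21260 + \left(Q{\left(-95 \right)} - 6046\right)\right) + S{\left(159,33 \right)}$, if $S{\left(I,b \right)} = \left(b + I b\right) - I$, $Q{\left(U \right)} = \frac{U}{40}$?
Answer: $\frac{162661}{8} \approx 20333.0$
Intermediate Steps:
$Q{\left(U \right)} = \frac{U}{40}$ ($Q{\left(U \right)} = U \frac{1}{40} = \frac{U}{40}$)
$S{\left(I,b \right)} = b - I + I b$
$\left(21260 + \left(Q{\left(-95 \right)} - 6046\right)\right) + S{\left(159,33 \right)} = \left(21260 + \left(\frac{1}{40} \left(-95\right) - 6046\right)\right) + \left(33 - 159 + 159 \cdot 33\right) = \left(21260 - \frac{48387}{8}\right) + \left(33 - 159 + 5247\right) = \left(21260 - \frac{48387}{8}\right) + 5121 = \frac{121693}{8} + 5121 = \frac{162661}{8}$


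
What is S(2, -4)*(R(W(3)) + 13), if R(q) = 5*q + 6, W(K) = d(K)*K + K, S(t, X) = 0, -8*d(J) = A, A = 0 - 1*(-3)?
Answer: 0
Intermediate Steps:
A = 3 (A = 0 + 3 = 3)
d(J) = -3/8 (d(J) = -⅛*3 = -3/8)
W(K) = 5*K/8 (W(K) = -3*K/8 + K = 5*K/8)
R(q) = 6 + 5*q
S(2, -4)*(R(W(3)) + 13) = 0*((6 + 5*((5/8)*3)) + 13) = 0*((6 + 5*(15/8)) + 13) = 0*((6 + 75/8) + 13) = 0*(123/8 + 13) = 0*(227/8) = 0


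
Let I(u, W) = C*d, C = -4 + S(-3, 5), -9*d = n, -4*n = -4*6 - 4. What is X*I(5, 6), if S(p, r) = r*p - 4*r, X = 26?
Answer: 2366/3 ≈ 788.67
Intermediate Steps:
S(p, r) = -4*r + p*r (S(p, r) = p*r - 4*r = -4*r + p*r)
n = 7 (n = -(-4*6 - 4)/4 = -(-24 - 4)/4 = -1/4*(-28) = 7)
d = -7/9 (d = -1/9*7 = -7/9 ≈ -0.77778)
C = -39 (C = -4 + 5*(-4 - 3) = -4 + 5*(-7) = -4 - 35 = -39)
I(u, W) = 91/3 (I(u, W) = -39*(-7/9) = 91/3)
X*I(5, 6) = 26*(91/3) = 2366/3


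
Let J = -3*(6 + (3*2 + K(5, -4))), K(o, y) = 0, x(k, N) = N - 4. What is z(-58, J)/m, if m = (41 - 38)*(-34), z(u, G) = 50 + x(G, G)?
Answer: -5/51 ≈ -0.098039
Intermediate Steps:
x(k, N) = -4 + N
J = -36 (J = -3*(6 + (3*2 + 0)) = -3*(6 + (6 + 0)) = -3*(6 + 6) = -3*12 = -36)
z(u, G) = 46 + G (z(u, G) = 50 + (-4 + G) = 46 + G)
m = -102 (m = 3*(-34) = -102)
z(-58, J)/m = (46 - 36)/(-102) = 10*(-1/102) = -5/51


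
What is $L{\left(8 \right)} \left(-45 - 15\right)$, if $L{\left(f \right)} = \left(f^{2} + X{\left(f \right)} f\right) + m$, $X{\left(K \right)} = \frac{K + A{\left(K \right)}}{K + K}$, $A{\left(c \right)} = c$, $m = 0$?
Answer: $-4320$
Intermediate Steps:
$X{\left(K \right)} = 1$ ($X{\left(K \right)} = \frac{K + K}{K + K} = \frac{2 K}{2 K} = 2 K \frac{1}{2 K} = 1$)
$L{\left(f \right)} = f + f^{2}$ ($L{\left(f \right)} = \left(f^{2} + 1 f\right) + 0 = \left(f^{2} + f\right) + 0 = \left(f + f^{2}\right) + 0 = f + f^{2}$)
$L{\left(8 \right)} \left(-45 - 15\right) = 8 \left(1 + 8\right) \left(-45 - 15\right) = 8 \cdot 9 \left(-60\right) = 72 \left(-60\right) = -4320$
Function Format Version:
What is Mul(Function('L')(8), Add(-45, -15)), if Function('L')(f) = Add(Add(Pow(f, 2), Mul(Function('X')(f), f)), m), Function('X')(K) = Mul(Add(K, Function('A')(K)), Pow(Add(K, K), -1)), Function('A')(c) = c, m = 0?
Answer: -4320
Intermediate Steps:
Function('X')(K) = 1 (Function('X')(K) = Mul(Add(K, K), Pow(Add(K, K), -1)) = Mul(Mul(2, K), Pow(Mul(2, K), -1)) = Mul(Mul(2, K), Mul(Rational(1, 2), Pow(K, -1))) = 1)
Function('L')(f) = Add(f, Pow(f, 2)) (Function('L')(f) = Add(Add(Pow(f, 2), Mul(1, f)), 0) = Add(Add(Pow(f, 2), f), 0) = Add(Add(f, Pow(f, 2)), 0) = Add(f, Pow(f, 2)))
Mul(Function('L')(8), Add(-45, -15)) = Mul(Mul(8, Add(1, 8)), Add(-45, -15)) = Mul(Mul(8, 9), -60) = Mul(72, -60) = -4320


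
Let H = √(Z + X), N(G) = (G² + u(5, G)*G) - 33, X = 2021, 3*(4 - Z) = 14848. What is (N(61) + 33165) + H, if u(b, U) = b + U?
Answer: 40879 + I*√26319/3 ≈ 40879.0 + 54.077*I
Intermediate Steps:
Z = -14836/3 (Z = 4 - ⅓*14848 = 4 - 14848/3 = -14836/3 ≈ -4945.3)
u(b, U) = U + b
N(G) = -33 + G² + G*(5 + G) (N(G) = (G² + (G + 5)*G) - 33 = (G² + (5 + G)*G) - 33 = (G² + G*(5 + G)) - 33 = -33 + G² + G*(5 + G))
H = I*√26319/3 (H = √(-14836/3 + 2021) = √(-8773/3) = I*√26319/3 ≈ 54.077*I)
(N(61) + 33165) + H = ((-33 + 61² + 61*(5 + 61)) + 33165) + I*√26319/3 = ((-33 + 3721 + 61*66) + 33165) + I*√26319/3 = ((-33 + 3721 + 4026) + 33165) + I*√26319/3 = (7714 + 33165) + I*√26319/3 = 40879 + I*√26319/3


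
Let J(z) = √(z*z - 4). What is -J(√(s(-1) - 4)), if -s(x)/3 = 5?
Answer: -I*√23 ≈ -4.7958*I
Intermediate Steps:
s(x) = -15 (s(x) = -3*5 = -15)
J(z) = √(-4 + z²) (J(z) = √(z² - 4) = √(-4 + z²))
-J(√(s(-1) - 4)) = -√(-4 + (√(-15 - 4))²) = -√(-4 + (√(-19))²) = -√(-4 + (I*√19)²) = -√(-4 - 19) = -√(-23) = -I*√23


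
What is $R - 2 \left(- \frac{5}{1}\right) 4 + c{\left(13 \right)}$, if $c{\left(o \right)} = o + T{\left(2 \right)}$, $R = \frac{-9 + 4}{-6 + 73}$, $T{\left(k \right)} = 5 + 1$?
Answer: $\frac{1073}{67} \approx 16.015$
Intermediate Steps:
$T{\left(k \right)} = 6$
$R = - \frac{5}{67} \approx -0.074627$
$c{\left(o \right)} = 6 + o$ ($c{\left(o \right)} = o + 6 = 6 + o$)
$R - 2 \left(- \frac{5}{1}\right) 4 + c{\left(13 \right)} = - \frac{5 - 2 \left(- \frac{5}{1}\right) 4}{67} + \left(6 + 13\right) = - \frac{5 - 2 \left(\left(-5\right) 1\right) 4}{67} + 19 = - \frac{5 \left(-2\right) \left(-5\right) 4}{67} + 19 = - \frac{5 \cdot 10 \cdot 4}{67} + 19 = \left(- \frac{5}{67}\right) 40 + 19 = - \frac{200}{67} + 19 = \frac{1073}{67}$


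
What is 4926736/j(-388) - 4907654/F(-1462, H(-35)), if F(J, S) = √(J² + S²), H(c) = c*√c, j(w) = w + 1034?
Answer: 144904/19 - 4907654*√2094569/2094569 ≈ 4235.5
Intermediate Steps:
j(w) = 1034 + w
H(c) = c^(3/2)
4926736/j(-388) - 4907654/F(-1462, H(-35)) = 4926736/(1034 - 388) - 4907654/√((-1462)² + ((-35)^(3/2))²) = 4926736/646 - 4907654/√(2137444 + (-35*I*√35)²) = 4926736*(1/646) - 4907654/√(2137444 - 42875) = 144904/19 - 4907654*√2094569/2094569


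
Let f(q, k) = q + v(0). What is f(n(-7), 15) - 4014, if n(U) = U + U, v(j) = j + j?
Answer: -4028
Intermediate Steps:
v(j) = 2*j
n(U) = 2*U
f(q, k) = q (f(q, k) = q + 2*0 = q + 0 = q)
f(n(-7), 15) - 4014 = 2*(-7) - 4014 = -14 - 4014 = -4028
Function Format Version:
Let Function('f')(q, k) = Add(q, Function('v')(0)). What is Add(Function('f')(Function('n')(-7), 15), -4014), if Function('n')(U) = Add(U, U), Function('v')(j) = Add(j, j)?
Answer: -4028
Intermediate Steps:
Function('v')(j) = Mul(2, j)
Function('n')(U) = Mul(2, U)
Function('f')(q, k) = q (Function('f')(q, k) = Add(q, Mul(2, 0)) = Add(q, 0) = q)
Add(Function('f')(Function('n')(-7), 15), -4014) = Add(Mul(2, -7), -4014) = Add(-14, -4014) = -4028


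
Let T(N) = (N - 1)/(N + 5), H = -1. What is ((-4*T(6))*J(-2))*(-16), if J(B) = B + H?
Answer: -960/11 ≈ -87.273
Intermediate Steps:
T(N) = (-1 + N)/(5 + N)
J(B) = -1 + B (J(B) = B - 1 = -1 + B)
((-4*T(6))*J(-2))*(-16) = ((-4*(-1 + 6)/(5 + 6))*(-1 - 2))*(-16) = (-4*5/11*(-3))*(-16) = -20/11*(-3)*(-16) = (60/11)*(-16) = -960/11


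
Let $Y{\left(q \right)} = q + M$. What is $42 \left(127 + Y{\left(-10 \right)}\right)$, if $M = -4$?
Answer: $4746$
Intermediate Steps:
$Y{\left(q \right)} = -4 + q$ ($Y{\left(q \right)} = q - 4 = -4 + q$)
$42 \left(127 + Y{\left(-10 \right)}\right) = 42 \left(127 - 14\right) = 42 \cdot 113 = 4746$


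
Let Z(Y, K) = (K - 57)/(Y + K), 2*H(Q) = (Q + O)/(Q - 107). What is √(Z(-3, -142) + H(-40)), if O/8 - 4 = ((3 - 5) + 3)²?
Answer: √28855/145 ≈ 1.1715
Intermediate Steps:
O = 40 (O = 32 + 8*((3 - 5) + 3)² = 32 + 8*(-2 + 3)² = 32 + 8*1² = 32 + 8*1 = 32 + 8 = 40)
H(Q) = (40 + Q)/(2*(-107 + Q)) (H(Q) = ((Q + 40)/(Q - 107))/2 = ((40 + Q)/(-107 + Q))/2 = (40 + Q)/(2*(-107 + Q)))
Z(Y, K) = (-57 + K)/(K + Y)
√(Z(-3, -142) + H(-40)) = √((-57 - 142)/(-142 - 3) + (40 - 40)/(2*(-107 - 40))) = √(-199/(-145) + (½)*0/(-147)) = √(-1/145*(-199) + (½)*(-1/147)*0) = √(199/145 + 0) = √(199/145) = √28855/145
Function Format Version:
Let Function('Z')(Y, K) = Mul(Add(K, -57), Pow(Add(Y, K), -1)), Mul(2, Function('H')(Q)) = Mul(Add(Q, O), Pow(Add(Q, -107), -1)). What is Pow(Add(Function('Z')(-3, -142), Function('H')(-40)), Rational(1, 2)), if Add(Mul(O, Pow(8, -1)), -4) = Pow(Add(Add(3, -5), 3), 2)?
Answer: Mul(Rational(1, 145), Pow(28855, Rational(1, 2))) ≈ 1.1715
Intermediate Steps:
O = 40 (O = Add(32, Mul(8, Pow(Add(Add(3, -5), 3), 2))) = Add(32, Mul(8, Pow(Add(-2, 3), 2))) = Add(32, Mul(8, Pow(1, 2))) = Add(32, Mul(8, 1)) = Add(32, 8) = 40)
Function('H')(Q) = Mul(Rational(1, 2), Pow(Add(-107, Q), -1), Add(40, Q)) (Function('H')(Q) = Mul(Rational(1, 2), Mul(Add(Q, 40), Pow(Add(Q, -107), -1))) = Mul(Rational(1, 2), Mul(Add(40, Q), Pow(Add(-107, Q), -1))) = Mul(Rational(1, 2), Mul(Pow(Add(-107, Q), -1), Add(40, Q))) = Mul(Rational(1, 2), Pow(Add(-107, Q), -1), Add(40, Q)))
Function('Z')(Y, K) = Mul(Pow(Add(K, Y), -1), Add(-57, K)) (Function('Z')(Y, K) = Mul(Add(-57, K), Pow(Add(K, Y), -1)) = Mul(Pow(Add(K, Y), -1), Add(-57, K)))
Pow(Add(Function('Z')(-3, -142), Function('H')(-40)), Rational(1, 2)) = Pow(Add(Mul(Pow(Add(-142, -3), -1), Add(-57, -142)), Mul(Rational(1, 2), Pow(Add(-107, -40), -1), Add(40, -40))), Rational(1, 2)) = Pow(Add(Mul(Pow(-145, -1), -199), Mul(Rational(1, 2), Pow(-147, -1), 0)), Rational(1, 2)) = Pow(Add(Mul(Rational(-1, 145), -199), Mul(Rational(1, 2), Rational(-1, 147), 0)), Rational(1, 2)) = Pow(Add(Rational(199, 145), 0), Rational(1, 2)) = Pow(Rational(199, 145), Rational(1, 2)) = Mul(Rational(1, 145), Pow(28855, Rational(1, 2)))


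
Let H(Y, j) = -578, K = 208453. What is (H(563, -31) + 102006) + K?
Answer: 309881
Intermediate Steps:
(H(563, -31) + 102006) + K = (-578 + 102006) + 208453 = 101428 + 208453 = 309881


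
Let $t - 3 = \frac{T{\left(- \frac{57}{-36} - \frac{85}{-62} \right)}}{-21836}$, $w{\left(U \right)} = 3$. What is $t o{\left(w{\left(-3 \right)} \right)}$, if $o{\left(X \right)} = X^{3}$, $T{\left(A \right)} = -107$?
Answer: $\frac{1771605}{21836} \approx 81.132$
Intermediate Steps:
$t = \frac{65615}{21836}$ ($t = 3 - \frac{107}{-21836} = 3 - - \frac{107}{21836} = 3 + \frac{107}{21836} = \frac{65615}{21836} \approx 3.0049$)
$t o{\left(w{\left(-3 \right)} \right)} = \frac{65615 \cdot 3^{3}}{21836} = \frac{65615}{21836} \cdot 27 = \frac{1771605}{21836}$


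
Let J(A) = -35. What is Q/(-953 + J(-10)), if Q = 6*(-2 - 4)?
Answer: 9/247 ≈ 0.036437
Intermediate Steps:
Q = -36 (Q = 6*(-6) = -36)
Q/(-953 + J(-10)) = -36/(-953 - 35) = -36/(-988) = -1/988*(-36) = 9/247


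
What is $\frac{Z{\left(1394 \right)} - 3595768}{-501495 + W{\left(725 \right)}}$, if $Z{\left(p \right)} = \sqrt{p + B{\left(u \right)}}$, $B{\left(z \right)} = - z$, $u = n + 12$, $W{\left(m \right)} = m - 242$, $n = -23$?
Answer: $\frac{898942}{125253} - \frac{\sqrt{1405}}{501012} \approx 7.1769$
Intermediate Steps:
$W{\left(m \right)} = -242 + m$
$u = -11$ ($u = -23 + 12 = -11$)
$Z{\left(p \right)} = \sqrt{11 + p}$ ($Z{\left(p \right)} = \sqrt{p - -11} = \sqrt{p + 11} = \sqrt{11 + p}$)
$\frac{Z{\left(1394 \right)} - 3595768}{-501495 + W{\left(725 \right)}} = \frac{\sqrt{11 + 1394} - 3595768}{-501495 + \left(-242 + 725\right)} = \frac{\sqrt{1405} - 3595768}{-501495 + 483} = \frac{-3595768 + \sqrt{1405}}{-501012} = \left(-3595768 + \sqrt{1405}\right) \left(- \frac{1}{501012}\right) = \frac{898942}{125253} - \frac{\sqrt{1405}}{501012}$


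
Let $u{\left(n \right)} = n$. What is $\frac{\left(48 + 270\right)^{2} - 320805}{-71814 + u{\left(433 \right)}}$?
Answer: $\frac{219681}{71381} \approx 3.0776$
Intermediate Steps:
$\frac{\left(48 + 270\right)^{2} - 320805}{-71814 + u{\left(433 \right)}} = \frac{\left(48 + 270\right)^{2} - 320805}{-71814 + 433} = \frac{318^{2} - 320805}{-71381} = \left(101124 - 320805\right) \left(- \frac{1}{71381}\right) = \left(-219681\right) \left(- \frac{1}{71381}\right) = \frac{219681}{71381}$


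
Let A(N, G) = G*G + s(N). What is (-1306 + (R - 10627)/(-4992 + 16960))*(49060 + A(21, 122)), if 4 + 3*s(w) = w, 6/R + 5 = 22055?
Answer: -8950887731693/107100 ≈ -8.3575e+7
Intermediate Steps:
R = 1/3675 (R = 6/(-5 + 22055) = 6/22050 = 6*(1/22050) = 1/3675 ≈ 0.00027211)
s(w) = -4/3 + w/3
A(N, G) = -4/3 + G**2 + N/3 (A(N, G) = G*G + (-4/3 + N/3) = G**2 + (-4/3 + N/3) = -4/3 + G**2 + N/3)
(-1306 + (R - 10627)/(-4992 + 16960))*(49060 + A(21, 122)) = (-1306 + (1/3675 - 10627)/(-4992 + 16960))*(49060 + (-4/3 + 122**2 + (1/3)*21)) = (-1306 - 39054224/3675/11968)*(49060 + (-4/3 + 14884 + 7)) = (-1306 - 39054224/3675*1/11968)*(49060 + 44669/3) = (-1306 - 221899/249900)*(191849/3) = -326591299/249900*191849/3 = -8950887731693/107100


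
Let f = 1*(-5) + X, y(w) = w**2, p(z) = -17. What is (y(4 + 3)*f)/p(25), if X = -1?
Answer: 294/17 ≈ 17.294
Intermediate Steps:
f = -6 (f = 1*(-5) - 1 = -5 - 1 = -6)
(y(4 + 3)*f)/p(25) = ((4 + 3)**2*(-6))/(-17) = (7**2*(-6))*(-1/17) = (49*(-6))*(-1/17) = -294*(-1/17) = 294/17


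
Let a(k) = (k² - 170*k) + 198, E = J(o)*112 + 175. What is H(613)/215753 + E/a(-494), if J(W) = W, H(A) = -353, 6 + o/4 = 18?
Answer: 1081785361/70813155142 ≈ 0.015277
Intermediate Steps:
o = 48 (o = -24 + 4*18 = -24 + 72 = 48)
E = 5551 (E = 48*112 + 175 = 5376 + 175 = 5551)
a(k) = 198 + k² - 170*k
H(613)/215753 + E/a(-494) = -353/215753 + 5551/(198 + (-494)² - 170*(-494)) = -353*1/215753 + 5551/(198 + 244036 + 83980) = -353/215753 + 5551/328214 = 1081785361/70813155142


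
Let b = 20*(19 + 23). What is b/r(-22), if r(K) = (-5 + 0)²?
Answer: 168/5 ≈ 33.600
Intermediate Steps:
b = 840 (b = 20*42 = 840)
r(K) = 25 (r(K) = (-5)² = 25)
b/r(-22) = 840/25 = 840*(1/25) = 168/5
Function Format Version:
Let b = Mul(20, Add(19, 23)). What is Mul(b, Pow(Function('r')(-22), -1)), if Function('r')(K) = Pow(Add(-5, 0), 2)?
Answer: Rational(168, 5) ≈ 33.600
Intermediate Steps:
b = 840 (b = Mul(20, 42) = 840)
Function('r')(K) = 25 (Function('r')(K) = Pow(-5, 2) = 25)
Mul(b, Pow(Function('r')(-22), -1)) = Mul(840, Pow(25, -1)) = Mul(840, Rational(1, 25)) = Rational(168, 5)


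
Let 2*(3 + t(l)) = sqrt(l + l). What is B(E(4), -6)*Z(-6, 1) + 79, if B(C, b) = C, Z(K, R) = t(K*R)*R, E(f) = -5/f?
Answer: 331/4 - 5*I*sqrt(3)/4 ≈ 82.75 - 2.1651*I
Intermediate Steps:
t(l) = -3 + sqrt(2)*sqrt(l)/2 (t(l) = -3 + sqrt(l + l)/2 = -3 + sqrt(2*l)/2 = -3 + (sqrt(2)*sqrt(l))/2 = -3 + sqrt(2)*sqrt(l)/2)
Z(K, R) = R*(-3 + sqrt(2)*sqrt(K*R)/2) (Z(K, R) = (-3 + sqrt(2)*sqrt(K*R)/2)*R = R*(-3 + sqrt(2)*sqrt(K*R)/2))
B(E(4), -6)*Z(-6, 1) + 79 = (-5/4)*((1/2)*1*(-6 + sqrt(2)*sqrt(-6*1))) + 79 = (-5*1/4)*((1/2)*1*(-6 + sqrt(2)*sqrt(-6))) + 79 = -5*(-6 + sqrt(2)*(I*sqrt(6)))/8 + 79 = -5*(-6 + 2*I*sqrt(3))/8 + 79 = -5*(-3 + I*sqrt(3))/4 + 79 = (15/4 - 5*I*sqrt(3)/4) + 79 = 331/4 - 5*I*sqrt(3)/4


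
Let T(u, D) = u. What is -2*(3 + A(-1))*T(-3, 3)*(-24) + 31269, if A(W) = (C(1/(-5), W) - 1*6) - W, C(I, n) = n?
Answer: 31701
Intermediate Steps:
A(W) = -6 (A(W) = (W - 1*6) - W = (W - 6) - W = (-6 + W) - W = -6)
-2*(3 + A(-1))*T(-3, 3)*(-24) + 31269 = -2*(3 - 6)*(-3)*(-24) + 31269 = -(-6)*(-3)*(-24) + 31269 = -2*9*(-24) + 31269 = -18*(-24) + 31269 = 432 + 31269 = 31701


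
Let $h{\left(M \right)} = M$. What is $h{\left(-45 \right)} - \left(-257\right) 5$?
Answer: $1240$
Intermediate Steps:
$h{\left(-45 \right)} - \left(-257\right) 5 = -45 - \left(-257\right) 5 = -45 - -1285 = -45 + 1285 = 1240$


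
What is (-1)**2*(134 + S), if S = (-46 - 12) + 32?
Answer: 108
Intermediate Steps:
S = -26 (S = -58 + 32 = -26)
(-1)**2*(134 + S) = (-1)**2*(134 - 26) = 1*108 = 108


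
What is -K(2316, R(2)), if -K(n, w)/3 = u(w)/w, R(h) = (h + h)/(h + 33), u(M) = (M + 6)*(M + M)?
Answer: 1284/35 ≈ 36.686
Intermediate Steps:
u(M) = 2*M*(6 + M) (u(M) = (6 + M)*(2*M) = 2*M*(6 + M))
R(h) = 2*h/(33 + h) (R(h) = (2*h)/(33 + h) = 2*h/(33 + h))
K(n, w) = -36 - 6*w (K(n, w) = -3*2*w*(6 + w)/w = -3*(12 + 2*w) = -36 - 6*w)
-K(2316, R(2)) = -(-36 - 12*2/(33 + 2)) = -(-36 - 12*2/35) = -(-36 - 6*4/35) = -(-36 - 24/35) = -1*(-1284/35) = 1284/35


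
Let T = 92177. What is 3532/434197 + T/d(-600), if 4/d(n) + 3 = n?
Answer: -24133855037879/1736788 ≈ -1.3896e+7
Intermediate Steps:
d(n) = 4/(-3 + n)
3532/434197 + T/d(-600) = 3532/434197 + 92177/((4/(-3 - 600))) = 3532*(1/434197) + 92177/((4/(-603))) = 3532/434197 + 92177/((4*(-1/603))) = 3532/434197 + 92177/(-4/603) = 3532/434197 + 92177*(-603/4) = 3532/434197 - 55582731/4 = -24133855037879/1736788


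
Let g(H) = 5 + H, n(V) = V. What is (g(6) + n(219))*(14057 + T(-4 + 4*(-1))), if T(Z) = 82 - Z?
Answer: 3253810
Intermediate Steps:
(g(6) + n(219))*(14057 + T(-4 + 4*(-1))) = ((5 + 6) + 219)*(14057 + (82 - (-4 + 4*(-1)))) = (11 + 219)*(14057 + (82 - (-4 - 4))) = 230*(14057 + (82 - 1*(-8))) = 230*(14057 + (82 + 8)) = 230*(14057 + 90) = 230*14147 = 3253810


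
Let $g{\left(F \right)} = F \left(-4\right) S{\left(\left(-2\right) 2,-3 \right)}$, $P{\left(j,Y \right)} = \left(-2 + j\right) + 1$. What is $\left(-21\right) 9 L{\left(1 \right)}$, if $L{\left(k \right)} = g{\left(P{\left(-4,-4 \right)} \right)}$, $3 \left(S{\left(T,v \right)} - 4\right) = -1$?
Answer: $-13860$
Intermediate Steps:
$S{\left(T,v \right)} = \frac{11}{3}$ ($S{\left(T,v \right)} = 4 + \frac{1}{3} \left(-1\right) = 4 - \frac{1}{3} = \frac{11}{3}$)
$P{\left(j,Y \right)} = -1 + j$
$g{\left(F \right)} = - \frac{44 F}{3}$ ($g{\left(F \right)} = F \left(-4\right) \frac{11}{3} = - 4 F \frac{11}{3} = - \frac{44 F}{3}$)
$L{\left(k \right)} = \frac{220}{3}$ ($L{\left(k \right)} = - \frac{44 \left(-1 - 4\right)}{3} = \left(- \frac{44}{3}\right) \left(-5\right) = \frac{220}{3}$)
$\left(-21\right) 9 L{\left(1 \right)} = \left(-21\right) 9 \cdot \frac{220}{3} = \left(-189\right) \frac{220}{3} = -13860$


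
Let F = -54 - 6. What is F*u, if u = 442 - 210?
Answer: -13920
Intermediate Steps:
u = 232
F = -60
F*u = -60*232 = -13920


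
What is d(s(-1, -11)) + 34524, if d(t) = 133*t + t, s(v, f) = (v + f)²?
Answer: 53820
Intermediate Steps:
s(v, f) = (f + v)²
d(t) = 134*t
d(s(-1, -11)) + 34524 = 134*(-11 - 1)² + 34524 = 134*(-12)² + 34524 = 134*144 + 34524 = 19296 + 34524 = 53820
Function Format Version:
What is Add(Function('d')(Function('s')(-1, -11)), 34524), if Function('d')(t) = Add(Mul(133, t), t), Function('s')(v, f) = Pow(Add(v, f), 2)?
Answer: 53820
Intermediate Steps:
Function('s')(v, f) = Pow(Add(f, v), 2)
Function('d')(t) = Mul(134, t)
Add(Function('d')(Function('s')(-1, -11)), 34524) = Add(Mul(134, Pow(Add(-11, -1), 2)), 34524) = Add(Mul(134, Pow(-12, 2)), 34524) = Add(Mul(134, 144), 34524) = Add(19296, 34524) = 53820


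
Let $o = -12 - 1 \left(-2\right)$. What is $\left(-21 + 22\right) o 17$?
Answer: $-170$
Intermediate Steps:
$o = -10$ ($o = -12 - -2 = -12 + 2 = -10$)
$\left(-21 + 22\right) o 17 = \left(-21 + 22\right) \left(-10\right) 17 = 1 \left(-10\right) 17 = \left(-10\right) 17 = -170$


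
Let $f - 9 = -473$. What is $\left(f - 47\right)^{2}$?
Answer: $261121$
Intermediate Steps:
$f = -464$ ($f = 9 - 473 = -464$)
$\left(f - 47\right)^{2} = \left(-464 - 47\right)^{2} = \left(-511\right)^{2} = 261121$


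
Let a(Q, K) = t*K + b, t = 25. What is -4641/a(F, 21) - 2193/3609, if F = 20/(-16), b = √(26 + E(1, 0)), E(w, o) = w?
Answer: -348066857/36838266 + 1547*√3/30622 ≈ -9.3610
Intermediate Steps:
b = 3*√3 (b = √(26 + 1) = √27 = 3*√3 ≈ 5.1962)
F = -5/4 (F = 20*(-1/16) = -5/4 ≈ -1.2500)
a(Q, K) = 3*√3 + 25*K (a(Q, K) = 25*K + 3*√3 = 3*√3 + 25*K)
-4641/a(F, 21) - 2193/3609 = -4641/(3*√3 + 25*21) - 2193/3609 = -4641/(3*√3 + 525) - 2193*1/3609 = -4641/(525 + 3*√3) - 731/1203 = -731/1203 - 4641/(525 + 3*√3)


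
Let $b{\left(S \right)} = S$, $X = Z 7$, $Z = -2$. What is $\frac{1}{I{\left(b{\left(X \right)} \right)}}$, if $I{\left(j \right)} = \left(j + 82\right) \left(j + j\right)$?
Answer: $- \frac{1}{1904} \approx -0.00052521$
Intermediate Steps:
$X = -14$ ($X = \left(-2\right) 7 = -14$)
$I{\left(j \right)} = 2 j \left(82 + j\right)$ ($I{\left(j \right)} = \left(82 + j\right) 2 j = 2 j \left(82 + j\right)$)
$\frac{1}{I{\left(b{\left(X \right)} \right)}} = \frac{1}{2 \left(-14\right) \left(82 - 14\right)} = \frac{1}{2 \left(-14\right) 68} = \frac{1}{-1904} = - \frac{1}{1904}$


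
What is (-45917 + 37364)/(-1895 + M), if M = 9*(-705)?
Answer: 8553/8240 ≈ 1.0380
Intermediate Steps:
M = -6345
(-45917 + 37364)/(-1895 + M) = (-45917 + 37364)/(-1895 - 6345) = -8553/(-8240) = -8553*(-1/8240) = 8553/8240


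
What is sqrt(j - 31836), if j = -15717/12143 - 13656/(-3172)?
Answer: 7*I*sqrt(60239270783799393)/9629399 ≈ 178.42*I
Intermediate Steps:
j = 28992621/9629399 (j = -15717*1/12143 - 13656*(-1/3172) = -15717/12143 + 3414/793 = 28992621/9629399 ≈ 3.0108)
sqrt(j - 31836) = sqrt(28992621/9629399 - 31836) = sqrt(-306532553943/9629399) = 7*I*sqrt(60239270783799393)/9629399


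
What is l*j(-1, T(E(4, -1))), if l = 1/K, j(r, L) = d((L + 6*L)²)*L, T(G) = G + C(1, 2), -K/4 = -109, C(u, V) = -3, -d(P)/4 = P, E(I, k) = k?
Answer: 3136/109 ≈ 28.771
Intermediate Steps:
d(P) = -4*P
K = 436 (K = -4*(-109) = 436)
T(G) = -3 + G (T(G) = G - 3 = -3 + G)
j(r, L) = -196*L³ (j(r, L) = (-4*(L + 6*L)²)*L = (-4*49*L²)*L = (-196*L²)*L = -196*L³)
l = 1/436 ≈ 0.0022936
l*j(-1, T(E(4, -1))) = (-196*(-3 - 1)³)/436 = (-196*(-4)³)/436 = (-196*(-64))/436 = (1/436)*12544 = 3136/109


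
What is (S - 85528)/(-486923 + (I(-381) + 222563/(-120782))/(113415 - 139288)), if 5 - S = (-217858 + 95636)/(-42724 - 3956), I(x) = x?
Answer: 3119005092201376333/17757431055612533910 ≈ 0.17565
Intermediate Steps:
S = 55589/23340 (S = 5 - (-217858 + 95636)/(-42724 - 3956) = 5 - (-122222)/(-46680) = 5 - (-122222)*(-1)/46680 = 5 - 1*61111/23340 = 5 - 61111/23340 = 55589/23340 ≈ 2.3817)
(S - 85528)/(-486923 + (I(-381) + 222563/(-120782))/(113415 - 139288)) = (55589/23340 - 85528)/(-486923 + (-381 + 222563/(-120782))/(113415 - 139288)) = -1996167931/(23340*(-486923 + (-381 + 222563*(-1/120782))/(-25873))) = -1996167931/(23340*(-486923 + (-381 - 222563/120782)*(-1/25873))) = -1996167931/(23340*(-486923 - 46240505/120782*(-1/25873))) = -1996167931/(23340*(-486923 + 46240505/3124992686)) = -1996167931/(23340*(-1521630767404673/3124992686)) = -1996167931/23340*(-3124992686/1521630767404673) = 3119005092201376333/17757431055612533910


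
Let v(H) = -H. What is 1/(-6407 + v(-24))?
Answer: -1/6383 ≈ -0.00015667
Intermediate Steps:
1/(-6407 + v(-24)) = 1/(-6407 - 1*(-24)) = 1/(-6407 + 24) = 1/(-6383) = -1/6383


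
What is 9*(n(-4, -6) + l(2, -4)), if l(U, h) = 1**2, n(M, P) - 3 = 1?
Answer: 45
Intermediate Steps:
n(M, P) = 4 (n(M, P) = 3 + 1 = 4)
l(U, h) = 1
9*(n(-4, -6) + l(2, -4)) = 9*(4 + 1) = 9*5 = 45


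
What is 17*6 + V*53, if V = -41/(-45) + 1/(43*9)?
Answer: 291074/1935 ≈ 150.43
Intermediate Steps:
V = 1768/1935 (V = -41*(-1/45) + (1/43)*(⅑) = 41/45 + 1/387 = 1768/1935 ≈ 0.91370)
17*6 + V*53 = 17*6 + (1768/1935)*53 = 102 + 93704/1935 = 291074/1935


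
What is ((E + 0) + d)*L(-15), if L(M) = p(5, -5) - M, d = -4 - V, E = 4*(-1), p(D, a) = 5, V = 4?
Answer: -240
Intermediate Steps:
E = -4
d = -8 (d = -4 - 1*4 = -4 - 4 = -8)
L(M) = 5 - M
((E + 0) + d)*L(-15) = ((-4 + 0) - 8)*(5 - 1*(-15)) = (-4 - 8)*(5 + 15) = -12*20 = -240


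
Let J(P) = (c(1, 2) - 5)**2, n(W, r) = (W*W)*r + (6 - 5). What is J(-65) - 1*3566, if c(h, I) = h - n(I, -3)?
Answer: -3517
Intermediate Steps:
n(W, r) = 1 + r*W**2 (n(W, r) = W**2*r + 1 = r*W**2 + 1 = 1 + r*W**2)
c(h, I) = -1 + h + 3*I**2 (c(h, I) = h - (1 - 3*I**2) = h + (-1 + 3*I**2) = -1 + h + 3*I**2)
J(P) = 49 (J(P) = ((-1 + 1 + 3*2**2) - 5)**2 = ((-1 + 1 + 3*4) - 5)**2 = ((-1 + 1 + 12) - 5)**2 = (12 - 5)**2 = 7**2 = 49)
J(-65) - 1*3566 = 49 - 1*3566 = 49 - 3566 = -3517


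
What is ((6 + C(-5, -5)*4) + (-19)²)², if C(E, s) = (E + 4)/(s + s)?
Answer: 3374569/25 ≈ 1.3498e+5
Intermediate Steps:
C(E, s) = (4 + E)/(2*s) (C(E, s) = (4 + E)/((2*s)) = (4 + E)*(1/(2*s)) = (4 + E)/(2*s))
((6 + C(-5, -5)*4) + (-19)²)² = ((6 + ((½)*(4 - 5)/(-5))*4) + (-19)²)² = ((6 + ((½)*(-⅕)*(-1))*4) + 361)² = ((6 + (⅒)*4) + 361)² = ((6 + ⅖) + 361)² = (32/5 + 361)² = (1837/5)² = 3374569/25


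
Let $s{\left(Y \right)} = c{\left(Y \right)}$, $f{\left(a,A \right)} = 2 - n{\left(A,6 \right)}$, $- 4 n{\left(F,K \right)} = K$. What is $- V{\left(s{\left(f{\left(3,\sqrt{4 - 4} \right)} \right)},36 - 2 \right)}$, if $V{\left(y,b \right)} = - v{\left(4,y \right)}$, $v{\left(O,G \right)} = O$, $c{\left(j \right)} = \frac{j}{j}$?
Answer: $4$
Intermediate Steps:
$c{\left(j \right)} = 1$
$n{\left(F,K \right)} = - \frac{K}{4}$
$f{\left(a,A \right)} = \frac{7}{2}$ ($f{\left(a,A \right)} = 2 - \left(- \frac{1}{4}\right) 6 = 2 - - \frac{3}{2} = 2 + \frac{3}{2} = \frac{7}{2}$)
$s{\left(Y \right)} = 1$
$V{\left(y,b \right)} = -4$ ($V{\left(y,b \right)} = \left(-1\right) 4 = -4$)
$- V{\left(s{\left(f{\left(3,\sqrt{4 - 4} \right)} \right)},36 - 2 \right)} = \left(-1\right) \left(-4\right) = 4$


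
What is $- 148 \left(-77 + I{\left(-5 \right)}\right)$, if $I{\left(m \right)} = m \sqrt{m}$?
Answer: $11396 + 740 i \sqrt{5} \approx 11396.0 + 1654.7 i$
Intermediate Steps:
$I{\left(m \right)} = m^{\frac{3}{2}}$
$- 148 \left(-77 + I{\left(-5 \right)}\right) = - 148 \left(-77 + \left(-5\right)^{\frac{3}{2}}\right) = - 148 \left(-77 - 5 i \sqrt{5}\right) = 11396 + 740 i \sqrt{5}$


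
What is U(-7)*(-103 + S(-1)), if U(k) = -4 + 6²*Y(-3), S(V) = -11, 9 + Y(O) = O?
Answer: 49704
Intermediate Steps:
Y(O) = -9 + O
U(k) = -436 (U(k) = -4 + 6²*(-9 - 3) = -4 + 36*(-12) = -4 - 432 = -436)
U(-7)*(-103 + S(-1)) = -436*(-103 - 11) = -436*(-114) = 49704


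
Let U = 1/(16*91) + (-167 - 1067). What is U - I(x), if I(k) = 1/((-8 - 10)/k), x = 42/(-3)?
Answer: -16180519/13104 ≈ -1234.8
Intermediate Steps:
x = -14 (x = 42*(-⅓) = -14)
I(k) = -k/18 (I(k) = 1/(-18/k) = -k/18)
U = -1796703/1456 (U = 1/1456 - 1234 = -1796703/1456 ≈ -1234.0)
U - I(x) = -1796703/1456 - (-1)*(-14)/18 = -1796703/1456 - 1*7/9 = -1796703/1456 - 7/9 = -16180519/13104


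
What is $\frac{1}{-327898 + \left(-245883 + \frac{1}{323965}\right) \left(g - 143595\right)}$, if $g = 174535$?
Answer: $- \frac{64793}{492941769444786} \approx -1.3144 \cdot 10^{-10}$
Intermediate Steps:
$\frac{1}{-327898 + \left(-245883 + \frac{1}{323965}\right) \left(g - 143595\right)} = \frac{1}{-327898 + \left(-245883 + \frac{1}{323965}\right) \left(174535 - 143595\right)} = \frac{1}{-327898 + \left(-245883 + \frac{1}{323965}\right) 30940} = \frac{1}{-327898 - \frac{492920523949672}{64793}} = \frac{1}{- \frac{492941769444786}{64793}} = - \frac{64793}{492941769444786}$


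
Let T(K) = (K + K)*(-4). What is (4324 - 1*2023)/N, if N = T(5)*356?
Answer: -2301/14240 ≈ -0.16159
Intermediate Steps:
T(K) = -8*K (T(K) = (2*K)*(-4) = -8*K)
N = -14240 (N = -8*5*356 = -40*356 = -14240)
(4324 - 1*2023)/N = (4324 - 1*2023)/(-14240) = (4324 - 2023)*(-1/14240) = 2301*(-1/14240) = -2301/14240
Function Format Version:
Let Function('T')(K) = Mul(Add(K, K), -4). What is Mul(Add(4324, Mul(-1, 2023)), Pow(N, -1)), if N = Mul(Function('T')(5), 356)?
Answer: Rational(-2301, 14240) ≈ -0.16159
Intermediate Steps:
Function('T')(K) = Mul(-8, K) (Function('T')(K) = Mul(Mul(2, K), -4) = Mul(-8, K))
N = -14240 (N = Mul(Mul(-8, 5), 356) = Mul(-40, 356) = -14240)
Mul(Add(4324, Mul(-1, 2023)), Pow(N, -1)) = Mul(Add(4324, Mul(-1, 2023)), Pow(-14240, -1)) = Mul(Add(4324, -2023), Rational(-1, 14240)) = Mul(2301, Rational(-1, 14240)) = Rational(-2301, 14240)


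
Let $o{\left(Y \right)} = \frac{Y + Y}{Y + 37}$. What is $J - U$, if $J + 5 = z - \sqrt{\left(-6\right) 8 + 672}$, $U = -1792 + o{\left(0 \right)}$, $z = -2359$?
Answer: $-572 - 4 \sqrt{39} \approx -596.98$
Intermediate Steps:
$o{\left(Y \right)} = \frac{2 Y}{37 + Y}$
$U = -1792$ ($U = -1792 + 2 \cdot 0 \frac{1}{37 + 0} = -1792 + 2 \cdot 0 \cdot \frac{1}{37} = -1792 + 0 = -1792$)
$J = -2364 - 4 \sqrt{39}$ ($J = -5 - \left(2359 + \sqrt{\left(-6\right) 8 + 672}\right) = -5 - \left(2359 + \sqrt{-48 + 672}\right) = -5 - \left(2359 + \sqrt{624}\right) = -5 - \left(2359 + 4 \sqrt{39}\right) = -2364 - 4 \sqrt{39} \approx -2389.0$)
$J - U = \left(-2364 - 4 \sqrt{39}\right) - -1792 = \left(-2364 - 4 \sqrt{39}\right) + 1792 = -572 - 4 \sqrt{39}$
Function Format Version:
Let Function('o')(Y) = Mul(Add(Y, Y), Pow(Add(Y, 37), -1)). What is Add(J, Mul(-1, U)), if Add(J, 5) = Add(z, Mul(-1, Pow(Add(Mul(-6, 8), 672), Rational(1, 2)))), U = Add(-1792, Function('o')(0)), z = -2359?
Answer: Add(-572, Mul(-4, Pow(39, Rational(1, 2)))) ≈ -596.98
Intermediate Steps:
Function('o')(Y) = Mul(2, Y, Pow(Add(37, Y), -1)) (Function('o')(Y) = Mul(Mul(2, Y), Pow(Add(37, Y), -1)) = Mul(2, Y, Pow(Add(37, Y), -1)))
U = -1792 (U = Add(-1792, Mul(2, 0, Pow(Add(37, 0), -1))) = Add(-1792, Mul(2, 0, Pow(37, -1))) = Add(-1792, Mul(2, 0, Rational(1, 37))) = Add(-1792, 0) = -1792)
J = Add(-2364, Mul(-4, Pow(39, Rational(1, 2)))) (J = Add(-5, Add(-2359, Mul(-1, Pow(Add(Mul(-6, 8), 672), Rational(1, 2))))) = Add(-5, Add(-2359, Mul(-1, Pow(Add(-48, 672), Rational(1, 2))))) = Add(-5, Add(-2359, Mul(-1, Pow(624, Rational(1, 2))))) = Add(-5, Add(-2359, Mul(-1, Mul(4, Pow(39, Rational(1, 2)))))) = Add(-5, Add(-2359, Mul(-4, Pow(39, Rational(1, 2))))) = Add(-2364, Mul(-4, Pow(39, Rational(1, 2)))) ≈ -2389.0)
Add(J, Mul(-1, U)) = Add(Add(-2364, Mul(-4, Pow(39, Rational(1, 2)))), Mul(-1, -1792)) = Add(Add(-2364, Mul(-4, Pow(39, Rational(1, 2)))), 1792) = Add(-572, Mul(-4, Pow(39, Rational(1, 2))))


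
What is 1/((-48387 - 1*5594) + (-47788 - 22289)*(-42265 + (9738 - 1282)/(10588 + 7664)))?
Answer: 1521/4504773013978 ≈ 3.3764e-10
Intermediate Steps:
1/((-48387 - 1*5594) + (-47788 - 22289)*(-42265 + (9738 - 1282)/(10588 + 7664))) = 1/((-48387 - 5594) - 70077*(-42265 + 8456/18252)) = 1/(-53981 - 70077*(-42265 + 8456*(1/18252))) = 1/(-53981 - 70077*(-42265 + 2114/4563)) = 1/(-53981 - 70077*(-192853081/4563)) = 1/(-53981 + 4504855119079/1521) = 1/(4504773013978/1521) = 1521/4504773013978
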